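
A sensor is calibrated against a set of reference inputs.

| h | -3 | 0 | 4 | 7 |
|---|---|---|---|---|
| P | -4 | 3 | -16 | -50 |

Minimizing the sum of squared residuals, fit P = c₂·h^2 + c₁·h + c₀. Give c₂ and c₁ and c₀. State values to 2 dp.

Forming MᵀM = [[2738, 380, 74]; [380, 74, 8]; [74, 8, 4]] and MᵀP = [-2742, -402, -67]ᵀ gives MᵀM·[c₂, c₁, c₀]ᵀ = MᵀP.
Inverting the 3×3 Gram matrix, [c₂, c₁, c₀]ᵀ = [-41/42, -436/609, 159/58]ᵀ.

c₂ = -0.98, c₁ = -0.72, c₀ = 2.74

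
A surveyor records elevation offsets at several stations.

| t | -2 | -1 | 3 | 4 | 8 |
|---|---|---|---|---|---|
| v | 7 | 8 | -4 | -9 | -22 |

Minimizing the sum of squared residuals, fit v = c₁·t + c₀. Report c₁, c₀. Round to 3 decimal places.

From the data, Σt·t = 94, Σt = 12, Σ1 = 5.
Moment sums: Σt·v = -246, Σv = -20.
So AᵀA·[c₁, c₀]ᵀ = Aᵀv: [[94, 12]; [12, 5]]·[c₁, c₀]ᵀ = [-246, -20]ᵀ.
det = 94·5 − 12² = 326.
c₁ = ((-246)·5 − 12·(-20))/326 = -495/163; c₀ = (94·(-20) − 12·(-246))/326 = 536/163.

c₁ = -3.037, c₀ = 3.288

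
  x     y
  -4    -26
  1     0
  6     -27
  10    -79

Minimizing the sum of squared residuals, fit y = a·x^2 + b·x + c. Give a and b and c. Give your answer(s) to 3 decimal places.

Compute the Gram sums: Σx^2·x^2 = 11553, Σx^2·x = 1153, Σx^2 = 153, Σx·x = 153, Σx = 13, Σ1 = 4.
Moment sums: Σx^2·y = -9288, Σx·y = -848, Σy = -132.
Normal equations: [[11553, 1153, 153]; [1153, 153, 13]; [153, 13, 4]]·[a, b, c]ᵀ = [-9288, -848, -132]ᵀ.
Solving the 3×3 system (Gaussian elimination) gives a = -19471/20135, b = 39111/20135, c = -9360/4027.

a = -0.967, b = 1.942, c = -2.324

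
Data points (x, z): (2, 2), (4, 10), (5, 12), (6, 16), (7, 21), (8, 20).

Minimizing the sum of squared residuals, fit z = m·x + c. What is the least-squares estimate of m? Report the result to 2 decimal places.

The normal equations are: 194·m + 32·c = 507;  32·m + 6·c = 81.
(Σx·x = 194, Σx = 32, Σ1 = 6, Σx·z = 507, Σz = 81.)
Determinant 194·6 − 32² = 140.
m = (507·6 − 32·81)/140 = 45/14; c = (194·81 − 32·507)/140 = -51/14.

m = 3.21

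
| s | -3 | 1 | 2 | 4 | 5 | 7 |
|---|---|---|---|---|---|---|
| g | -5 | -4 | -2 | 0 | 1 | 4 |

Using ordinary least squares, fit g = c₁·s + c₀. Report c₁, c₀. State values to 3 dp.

c₁ = 0.913, c₀ = -3.435

Sums needed: Σs·s = 104, Σs = 16, Σ1 = 6.
Right-hand side: Σs·g = 40, Σg = -6.
Determinant 104·6 − 16² = 368.
c₁ = (40·6 − 16·(-6))/368 = 21/23; c₀ = (104·(-6) − 16·40)/368 = -79/23.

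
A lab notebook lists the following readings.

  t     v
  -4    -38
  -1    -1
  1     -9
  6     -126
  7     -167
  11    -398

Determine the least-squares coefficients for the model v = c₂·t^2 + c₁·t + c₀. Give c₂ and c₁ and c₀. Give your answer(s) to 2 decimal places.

c₂ = -3.02, c₁ = -2.75, c₀ = -1.13

From the data, Σt^2·t^2 = 18596, Σt^2·t = 1826, Σt^2 = 224, Σt·t = 224, Σt = 20, Σ1 = 6.
Moment sums: Σt^2·v = -61495, Σt·v = -6159, Σv = -739.
So XᵀX·[c₂, c₁, c₀]ᵀ = Xᵀv: [[18596, 1826, 224]; [1826, 224, 20]; [224, 20, 6]]·[c₂, c₁, c₀]ᵀ = [-61495, -6159, -739]ᵀ.
Solving the 3×3 system (Gaussian elimination) gives c₂ = -2018453/667626, c₁ = -1835209/667626, c₀ = -252109/222542.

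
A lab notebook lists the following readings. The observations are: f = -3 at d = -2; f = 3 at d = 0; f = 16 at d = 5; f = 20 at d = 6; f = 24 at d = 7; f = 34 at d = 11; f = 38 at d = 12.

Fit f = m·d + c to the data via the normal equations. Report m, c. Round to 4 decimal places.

m = 2.8975, c = 2.7138

Entries of AᵀA: Σd·d = 379, Σd = 39, Σ1 = 7.
Moment sums: Σd·f = 1204, Σf = 132.
Determinant 379·7 − 39² = 1132.
m = (1204·7 − 39·132)/1132 = 820/283; c = (379·132 − 39·1204)/1132 = 768/283.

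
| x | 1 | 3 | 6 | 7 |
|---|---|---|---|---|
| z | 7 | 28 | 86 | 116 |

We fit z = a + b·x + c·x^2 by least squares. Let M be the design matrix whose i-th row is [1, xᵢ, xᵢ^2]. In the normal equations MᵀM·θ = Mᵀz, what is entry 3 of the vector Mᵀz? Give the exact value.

Entry 3 ↔ basis x^2, so (Mᵀz)_{3} = Σᵢ (x^2)·zᵢ = (1)·(7) + (9)·(28) + (36)·(86) + (49)·(116) = 9039.

9039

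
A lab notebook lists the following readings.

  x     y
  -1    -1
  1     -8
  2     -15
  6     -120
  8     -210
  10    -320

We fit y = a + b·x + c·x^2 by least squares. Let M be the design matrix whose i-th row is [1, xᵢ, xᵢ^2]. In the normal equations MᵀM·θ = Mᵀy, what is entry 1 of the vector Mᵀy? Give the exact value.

-674

Entry 1 ↔ basis 1, so (Mᵀy)_{1} = Σᵢ yᵢ = (1)·(-1) + (1)·(-8) + (1)·(-15) + (1)·(-120) + (1)·(-210) + (1)·(-320) = -674.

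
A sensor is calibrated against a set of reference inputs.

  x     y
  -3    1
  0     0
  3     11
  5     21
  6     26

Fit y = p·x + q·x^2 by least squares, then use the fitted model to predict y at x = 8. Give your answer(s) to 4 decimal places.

Setting ∂/∂p … = 0 gives: 79·p + 341·q = 291;  341·p + 2083·q = 1569.
(Σx·x = 79, Σx·x^2 = 341, Σx^2·x^2 = 2083, Σx·y = 291, Σx^2·y = 1569.)
Determinant 79·2083 − 341² = 48276.
p = (291·2083 − 341·1569)/48276 = 5927/4023; q = (79·1569 − 341·291)/48276 = 2060/4023.
At x = 8: ŷ = (5927/4023)·(8) + (2060/4023)·(64) = 59752/1341.

ŷ = 44.5578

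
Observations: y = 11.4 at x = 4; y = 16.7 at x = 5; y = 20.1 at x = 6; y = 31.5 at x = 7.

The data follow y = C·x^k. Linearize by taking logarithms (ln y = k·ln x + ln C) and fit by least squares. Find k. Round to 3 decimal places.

Taking logs, ln y = k·ln x + ln C, so regress ln y on ln x.
AᵀA = [[11.5091, 6.7334]; [6.7334, 4]], rhs = [19.9949, 11.6997]ᵀ  (here Σln x = 6.7334, Σ(ln x)² = 11.5091, Σln y = 11.6997, Σln x·ln y = 19.9949).
Δ = 11.5091·4 − (6.7334)² = 0.6976; k = (19.9949·4 − 6.7334·11.6997)/0.6976 = 1.72091, ln C = (11.5091·11.6997 − 6.7334·19.9949)/0.6976 = 0.02804.

k = 1.721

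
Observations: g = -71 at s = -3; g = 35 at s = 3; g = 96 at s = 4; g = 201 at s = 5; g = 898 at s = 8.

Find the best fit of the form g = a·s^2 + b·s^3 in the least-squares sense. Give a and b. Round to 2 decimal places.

The normal equations are: 5139·a + 36917·b = 63709;  36917·a + 283323·b = 493907.
(Σs^2·s^2 = 5139, Σs^2·s^3 = 36917, Σs^3·s^3 = 283323, Σs^2·g = 63709, Σs^3·g = 493907.)
Δ = 5139·283323 − 36917² = 93132008.
a = (63709·283323 − 36917·493907)/93132008 = -22917464/11641501; b = (5139·493907 − 36917·63709)/93132008 = 23280365/11641501.

a = -1.97, b = 2.00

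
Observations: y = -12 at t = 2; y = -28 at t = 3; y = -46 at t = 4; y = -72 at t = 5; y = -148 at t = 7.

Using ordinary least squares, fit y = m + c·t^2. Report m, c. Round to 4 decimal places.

Sums needed: Σ1 = 5, Σt^2 = 103, Σt^2·t^2 = 3379.
Right-hand side: Σy = -306, Σt^2·y = -10088.
So AᵀA·[m, c]ᵀ = Aᵀy: [[5, 103]; [103, 3379]]·[m, c]ᵀ = [-306, -10088]ᵀ.
Determinant 5·3379 − 103² = 6286.
m = ((-306)·3379 − 103·(-10088))/6286 = 2545/3143; c = (5·(-10088) − 103·(-306))/6286 = -9461/3143.

m = 0.8097, c = -3.0102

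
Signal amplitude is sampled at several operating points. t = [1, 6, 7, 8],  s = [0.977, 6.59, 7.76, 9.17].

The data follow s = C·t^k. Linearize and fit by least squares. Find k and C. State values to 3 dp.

k = 1.070, C = 0.975

Linearized form: ln s = k·ln t + ln C. From the 4 transformed points,
AᵀA = [[11.3210, 5.8171]; [5.8171, 4]], rhs = [11.9735, 6.1272]ᵀ  (here Σln t = 5.8171, Σ(ln t)² = 11.3210, Σln s = 6.1272, Σln t·ln s = 11.9735).
Δ = 11.3210·4 − (5.8171)² = 11.4454; k = (11.9735·4 − 5.8171·6.1272)/11.4454 = 1.07042, ln C = (11.3210·6.1272 − 5.8171·11.9735)/11.4454 = -0.02489, so C = exp(-0.02489) = 0.97542.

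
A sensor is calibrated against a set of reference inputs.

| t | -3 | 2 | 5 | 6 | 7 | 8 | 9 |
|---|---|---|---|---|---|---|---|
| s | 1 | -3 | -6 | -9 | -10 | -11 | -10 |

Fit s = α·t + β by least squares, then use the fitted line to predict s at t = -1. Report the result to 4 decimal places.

ŝ = -0.7153

Sums needed: Σt·t = 268, Σt = 34, Σ1 = 7.
Right-hand side: Σt·s = -341, Σs = -48.
So XᵀX·[α, β]ᵀ = Xᵀs: [[268, 34]; [34, 7]]·[α, β]ᵀ = [-341, -48]ᵀ.
Δ = 268·7 − 34² = 720.
α = ((-341)·7 − 34·(-48))/720 = -151/144; β = (268·(-48) − 34·(-341))/720 = -127/72.
At t = -1: ŝ = (-151/144)·(-1) + (-127/72)·(1) = -103/144.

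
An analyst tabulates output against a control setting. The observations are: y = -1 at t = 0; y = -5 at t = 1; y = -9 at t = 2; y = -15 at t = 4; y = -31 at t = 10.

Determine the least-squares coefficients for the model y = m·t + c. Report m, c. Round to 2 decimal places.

Setting ∂/∂m … = 0 gives: 121·m + 17·c = -393;  17·m + 5·c = -61.
Determinant 121·5 − 17² = 316.
m = ((-393)·5 − 17·(-61))/316 = -232/79; c = (121·(-61) − 17·(-393))/316 = -175/79.

m = -2.94, c = -2.22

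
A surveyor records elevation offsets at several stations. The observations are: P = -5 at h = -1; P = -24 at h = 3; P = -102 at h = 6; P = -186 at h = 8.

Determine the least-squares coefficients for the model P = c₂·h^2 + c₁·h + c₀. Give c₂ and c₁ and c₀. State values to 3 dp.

Forming MᵀM = [[5474, 754, 110]; [754, 110, 16]; [110, 16, 4]] and MᵀP = [-15797, -2167, -317]ᵀ gives MᵀM·[c₂, c₁, c₀]ᵀ = MᵀP.
Row-reducing yields c₂ = -4819/1562, c₁ = 1184/781, c₀ = -369/781.

c₂ = -3.085, c₁ = 1.516, c₀ = -0.472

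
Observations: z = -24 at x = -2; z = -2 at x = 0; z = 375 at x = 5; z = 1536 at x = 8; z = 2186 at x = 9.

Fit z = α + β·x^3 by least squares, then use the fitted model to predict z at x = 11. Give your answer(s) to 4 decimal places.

The normal equations are: 5·α + 1358·β = 4071;  1358·α + 809274·β = 2427093.
Δ = 5·809274 − 1358² = 2202206.
α = (4071·809274 − 1358·2427093)/2202206 = -718920/1101103; β = (5·2427093 − 1358·4071)/2202206 = 6607047/2202206.
At x = 11: ẑ = (-718920/1101103)·(1) + (6607047/2202206)·(1331) = 8792541717/2202206.

ẑ = 3992.6064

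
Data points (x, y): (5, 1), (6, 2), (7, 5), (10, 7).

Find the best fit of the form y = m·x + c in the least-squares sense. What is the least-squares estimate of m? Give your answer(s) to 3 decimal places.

m = 1.214

The normal equations are: 210·m + 28·c = 122;  28·m + 4·c = 15.
Eliminating c: 4·(row 1) − 28·(row 2) gives 56·m = 4·122 − 28·15 = 68, so m = 17/14.
Then c = (15 − 28·(17/14))/4 = -19/4.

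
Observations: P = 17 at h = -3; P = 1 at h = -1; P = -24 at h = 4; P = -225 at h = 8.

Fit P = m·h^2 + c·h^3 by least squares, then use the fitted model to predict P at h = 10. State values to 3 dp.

P̂ = -450.400

From the data, Σh^2·h^2 = 4434, Σh^2·h^3 = 33548, Σh^3·h^3 = 266970.
Moment sums: Σh^2·P = -14630, Σh^3·P = -117196.
det = 4434·266970 − 33548² = 58276676.
m = ((-14630)·266970 − 33548·(-117196))/58276676 = 6480077/14569169; c = (4434·(-117196) − 33548·(-14630))/58276676 = -7209956/14569169.
At h = 10: P̂ = (6480077/14569169)·(100) + (-7209956/14569169)·(1000) = -6561948300/14569169.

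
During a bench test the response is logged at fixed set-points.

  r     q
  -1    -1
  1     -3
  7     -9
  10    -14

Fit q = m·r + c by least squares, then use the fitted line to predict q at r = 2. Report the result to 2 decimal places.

MᵀM·[m, c]ᵀ = Mᵀq reads: 151·m + 17·c = -205;  17·m + 4·c = -27.
Eliminating c: 4·(row 1) − 17·(row 2) gives 315·m = 4·(-205) − 17·(-27) = -361, so m = -361/315.
Then c = ((-27) − 17·(-361/315))/4 = -592/315.
At r = 2: q̂ = (-361/315)·(2) + (-592/315)·(1) = -146/35.

q̂ = -4.17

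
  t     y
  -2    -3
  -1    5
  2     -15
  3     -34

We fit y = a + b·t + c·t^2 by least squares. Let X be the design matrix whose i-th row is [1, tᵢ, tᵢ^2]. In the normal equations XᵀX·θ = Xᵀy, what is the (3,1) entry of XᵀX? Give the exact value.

Row 3 ↔ basis t^2, column 1 ↔ basis 1, so (XᵀX)_{3,1} = Σᵢ t^2 = (4)·(1) + (1)·(1) + (4)·(1) + (9)·(1) = 18.

18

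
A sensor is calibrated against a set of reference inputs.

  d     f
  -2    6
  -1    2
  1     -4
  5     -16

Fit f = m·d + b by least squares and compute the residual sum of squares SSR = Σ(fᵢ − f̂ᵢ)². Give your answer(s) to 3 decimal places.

SSR = 0.487

From the data, Σd·d = 31, Σd = 3, Σ1 = 4.
Moment sums: Σd·f = -98, Σf = -12.
Normal equations: [[31, 3]; [3, 4]]·[m, b]ᵀ = [-98, -12]ᵀ.
det = 31·4 − 3² = 115.
m = ((-98)·4 − 3·(-12))/115 = -356/115; b = (31·(-12) − 3·(-98))/115 = -78/115.
Residuals: 56/115, -48/115, -26/115, 18/115; SSR = 56/115.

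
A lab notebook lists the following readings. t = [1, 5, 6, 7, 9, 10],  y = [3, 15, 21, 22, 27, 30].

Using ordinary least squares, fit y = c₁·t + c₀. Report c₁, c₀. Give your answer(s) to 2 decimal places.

Forming AᵀA = [[292, 38]; [38, 6]] and Aᵀy = [901, 118]ᵀ gives AᵀA·[c₁, c₀]ᵀ = Aᵀy.
Determinant 292·6 − 38² = 308.
c₁ = (901·6 − 38·118)/308 = 461/154; c₀ = (292·118 − 38·901)/308 = 109/154.

c₁ = 2.99, c₀ = 0.71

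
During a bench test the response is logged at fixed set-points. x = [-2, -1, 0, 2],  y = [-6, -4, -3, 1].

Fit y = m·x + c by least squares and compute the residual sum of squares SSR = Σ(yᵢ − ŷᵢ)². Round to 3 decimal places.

SSR = 0.286

Setting ∂/∂m … = 0 gives: 9·m + (-1)·c = 18;  (-1)·m + 4·c = -12.
Determinant 9·4 − (-1)² = 35.
m = (18·4 − (-1)·(-12))/35 = 12/7; c = (9·(-12) − (-1)·18)/35 = -18/7.
Residuals: 0, 2/7, -3/7, 1/7; SSR = 2/7.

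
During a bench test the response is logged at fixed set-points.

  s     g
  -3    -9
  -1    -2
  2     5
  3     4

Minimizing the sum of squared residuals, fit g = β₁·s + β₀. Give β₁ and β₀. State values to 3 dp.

β₁ = 2.264, β₀ = -1.066

With design matrix X, XᵀX = [[23, 1]; [1, 4]] and Xᵀg = [51, -2]ᵀ.
Eliminating β₀: 4·(row 1) − 1·(row 2) gives 91·β₁ = 4·51 − 1·(-2) = 206, so β₁ = 206/91.
Then β₀ = ((-2) − 1·(206/91))/4 = -97/91.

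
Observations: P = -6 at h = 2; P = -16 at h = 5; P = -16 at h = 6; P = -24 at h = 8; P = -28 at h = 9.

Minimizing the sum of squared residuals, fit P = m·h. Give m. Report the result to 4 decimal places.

Forming XᵀX = [[210]] and XᵀP = [-632]ᵀ gives XᵀX·[m]ᵀ = XᵀP.
Hence m = -632 / 210 ≈ -3.00952.

m = -3.0095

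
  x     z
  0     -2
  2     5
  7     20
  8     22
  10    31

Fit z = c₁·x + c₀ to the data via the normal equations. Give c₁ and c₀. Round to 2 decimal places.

MᵀM·[c₁, c₀]ᵀ = Mᵀz reads: 217·c₁ + 27·c₀ = 636;  27·c₁ + 5·c₀ = 76.
(Σx·x = 217, Σx = 27, Σ1 = 5, Σx·z = 636, Σz = 76.)
det = 217·5 − 27² = 356.
c₁ = (636·5 − 27·76)/356 = 282/89; c₀ = (217·76 − 27·636)/356 = -170/89.

c₁ = 3.17, c₀ = -1.91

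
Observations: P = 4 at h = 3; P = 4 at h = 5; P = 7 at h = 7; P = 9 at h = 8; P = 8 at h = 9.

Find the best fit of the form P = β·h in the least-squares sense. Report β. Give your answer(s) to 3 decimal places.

β = 0.987

The normal system XᵀX·[β]ᵀ = XᵀP is [[228]]·[β]ᵀ = [225]ᵀ.
β = 225/228 = 0.986842.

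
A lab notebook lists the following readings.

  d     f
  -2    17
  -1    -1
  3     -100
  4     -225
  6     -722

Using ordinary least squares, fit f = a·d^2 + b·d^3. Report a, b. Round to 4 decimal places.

The normal system MᵀM·[a, b]ᵀ = Mᵀf is [[1650, 9010]; [9010, 51546]]·[a, b]ᵀ = [-30425, -173187]ᵀ.
det = 1650·51546 − 9010² = 3870800.
a = ((-30425)·51546 − 9010·(-173187))/3870800 = -393609/193540; b = (1650·(-173187) − 9010·(-30425))/3870800 = -116293/38708.

a = -2.0337, b = -3.0044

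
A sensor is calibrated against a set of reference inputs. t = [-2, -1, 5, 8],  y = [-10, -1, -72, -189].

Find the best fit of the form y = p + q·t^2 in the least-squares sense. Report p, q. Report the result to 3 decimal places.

p = 2.110, q = -2.983

From the data, Σ1 = 4, Σt^2 = 94, Σt^2·t^2 = 4738.
And Σy = -272, Σt^2·y = -13937.
Eliminating q: 4738·(row 1) − 94·(row 2) gives 10116·p = 4738·(-272) − 94·(-13937) = 21342, so p = 3557/1686.
Then q = ((-13937) − 94·(3557/1686))/4738 = -2515/843.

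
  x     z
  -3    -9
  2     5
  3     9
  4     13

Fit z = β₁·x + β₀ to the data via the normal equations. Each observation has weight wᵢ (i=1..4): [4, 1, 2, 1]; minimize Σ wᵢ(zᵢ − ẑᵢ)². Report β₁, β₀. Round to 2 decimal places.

The normal equations are: 74·β₁ + 0·β₀ = 224;  0·β₁ + 8·β₀ = 0.
det = 74·8 − 0² = 592.
β₁ = (224·8 − 0·0)/592 = 112/37; β₀ = (74·0 − 0·224)/592 = 0.

β₁ = 3.03, β₀ = 0.00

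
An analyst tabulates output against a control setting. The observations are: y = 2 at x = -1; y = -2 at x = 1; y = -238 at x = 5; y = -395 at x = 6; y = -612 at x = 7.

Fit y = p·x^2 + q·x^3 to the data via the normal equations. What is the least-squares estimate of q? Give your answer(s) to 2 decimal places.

q = -1.50

Sums needed: Σx^2·x^2 = 4324, Σx^2·x^3 = 27708, Σx^3·x^3 = 179932.
And Σx^2·y = -50158, Σx^3·y = -324990.
Normal equations: [[4324, 27708]; [27708, 179932]]·[p, q]ᵀ = [-50158, -324990]ᵀ.
Δ = 4324·179932 − 27708² = 10292704.
p = ((-50158)·179932 − 27708·(-324990))/10292704 = -631448/321647; q = (4324·(-324990) − 27708·(-50158))/10292704 = -967431/643294.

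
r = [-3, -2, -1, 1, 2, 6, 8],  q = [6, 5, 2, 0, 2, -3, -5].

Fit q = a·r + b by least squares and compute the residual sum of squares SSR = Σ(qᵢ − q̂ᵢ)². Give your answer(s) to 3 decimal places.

SSR = 7.271

The normal equations are: 119·a + 11·b = -84;  11·a + 7·b = 7.
Eliminating b: 7·(row 1) − 11·(row 2) gives 712·a = 7·(-84) − 11·7 = -665, so a = -665/712.
Then b = (7 − 11·(-665/712))/7 = 1757/712.
Residuals: 65/89, 473/712, -499/356, -273/178, 997/712, 97/712, 3/712; SSR = 5177/712.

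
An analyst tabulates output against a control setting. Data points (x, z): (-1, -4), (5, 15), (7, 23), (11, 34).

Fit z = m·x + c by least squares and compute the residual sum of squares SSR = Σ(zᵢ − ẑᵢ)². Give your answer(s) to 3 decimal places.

The normal system MᵀM·[m, c]ᵀ = Mᵀz is [[196, 22]; [22, 4]]·[m, c]ᵀ = [614, 68]ᵀ.
Determinant 196·4 − 22² = 300.
m = (614·4 − 22·68)/300 = 16/5; c = (196·68 − 22·614)/300 = -3/5.
Residuals: -1/5, -2/5, 6/5, -3/5; SSR = 2.

SSR = 2.000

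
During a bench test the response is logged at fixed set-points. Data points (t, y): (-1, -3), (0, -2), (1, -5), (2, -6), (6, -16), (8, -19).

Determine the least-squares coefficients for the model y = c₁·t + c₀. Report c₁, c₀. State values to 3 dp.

c₁ = -1.989, c₀ = -3.195

Normal-equation sums: Σt·t = 106, Σt = 16, Σ1 = 6.
For Mᵀy: Σt·y = -262, Σy = -51.
Eliminating c₀: 6·(row 1) − 16·(row 2) gives 380·c₁ = 6·(-262) − 16·(-51) = -756, so c₁ = -189/95.
Then c₀ = ((-51) − 16·(-189/95))/6 = -607/190.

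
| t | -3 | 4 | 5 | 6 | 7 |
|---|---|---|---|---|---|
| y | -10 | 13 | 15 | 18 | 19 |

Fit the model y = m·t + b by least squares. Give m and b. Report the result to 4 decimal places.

m = 3.0096, b = -0.4363

Entries of XᵀX: Σt·t = 135, Σt = 19, Σ1 = 5.
For Xᵀy: Σt·y = 398, Σy = 55.
Normal equations: [[135, 19]; [19, 5]]·[m, b]ᵀ = [398, 55]ᵀ.
Δ = 135·5 − 19² = 314.
m = (398·5 − 19·55)/314 = 945/314; b = (135·55 − 19·398)/314 = -137/314.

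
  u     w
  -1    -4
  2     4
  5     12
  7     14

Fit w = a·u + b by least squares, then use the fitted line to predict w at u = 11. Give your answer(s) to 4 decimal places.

Entries of MᵀM: Σu·u = 79, Σu = 13, Σ1 = 4.
For Mᵀw: Σu·w = 170, Σw = 26.
Normal equations: [[79, 13]; [13, 4]]·[a, b]ᵀ = [170, 26]ᵀ.
det = 79·4 − 13² = 147.
a = (170·4 − 13·26)/147 = 114/49; b = (79·26 − 13·170)/147 = -52/49.
At u = 11: ŵ = (114/49)·(11) + (-52/49)·(1) = 1202/49.

ŵ = 24.5306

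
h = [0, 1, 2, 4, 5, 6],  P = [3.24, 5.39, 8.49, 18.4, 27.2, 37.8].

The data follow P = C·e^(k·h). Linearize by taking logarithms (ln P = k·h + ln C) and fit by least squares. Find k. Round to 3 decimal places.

k = 0.406

Taking logs, ln P = k·h + ln C, so regress ln P on h.
XᵀX = [[82.0000, 18.0000]; [18.0000, 6]], rhs = [55.9217, 14.8469]ᵀ  (here Σh = 18.0000, Σ(h)² = 82.0000, Σln P = 14.8469, Σh·ln P = 55.9217).
Δ = 82.0000·6 − (18.0000)² = 168.0000; k = (55.9217·6 − 18.0000·14.8469)/168.0000 = 0.40646, ln C = (82.0000·14.8469 − 18.0000·55.9217)/168.0000 = 1.25509.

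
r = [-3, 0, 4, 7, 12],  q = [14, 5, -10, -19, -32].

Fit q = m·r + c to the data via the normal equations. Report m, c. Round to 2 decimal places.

m = -3.12, c = 4.09

Sums needed: Σr·r = 218, Σr = 20, Σ1 = 5.
Right-hand side: Σr·q = -599, Σq = -42.
XᵀX·[m, c]ᵀ = Xᵀq becomes [[218, 20]; [20, 5]]·[m, c]ᵀ = [-599, -42]ᵀ.
det = 218·5 − 20² = 690.
m = ((-599)·5 − 20·(-42))/690 = -431/138; c = (218·(-42) − 20·(-599))/690 = 1412/345.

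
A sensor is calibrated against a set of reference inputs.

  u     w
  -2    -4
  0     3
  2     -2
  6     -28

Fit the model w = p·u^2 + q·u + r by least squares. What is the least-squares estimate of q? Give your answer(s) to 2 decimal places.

Compute the Gram sums: Σu^2·u^2 = 1328, Σu^2·u = 216, Σu^2 = 44, Σu·u = 44, Σu = 6, Σ1 = 4.
Right-hand side: Σu^2·w = -1032, Σu·w = -164, Σw = -31.
Normal equations: [[1328, 216, 44]; [216, 44, 6]; [44, 6, 4]]·[p, q, r]ᵀ = [-1032, -164, -31]ᵀ.
Inverting the 3×3 Gram matrix, [p, q, r]ᵀ = [-41/44, 7/11, 17/11]ᵀ.

q = 0.64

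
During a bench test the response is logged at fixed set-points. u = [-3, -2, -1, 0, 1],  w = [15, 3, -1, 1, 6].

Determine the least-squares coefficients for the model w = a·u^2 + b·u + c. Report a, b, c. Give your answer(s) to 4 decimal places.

AᵀA·[a, b, c]ᵀ = Aᵀw reads: 99·a + (-35)·b + 15·c = 152;  (-35)·a + 15·b + (-5)·c = -44;  15·a + (-5)·b + 5·c = 24.
Inverting the 3×3 Gram matrix, [a, b, c]ᵀ = [20/7, 26/7, -2/35]ᵀ.

a = 2.8571, b = 3.7143, c = -0.0571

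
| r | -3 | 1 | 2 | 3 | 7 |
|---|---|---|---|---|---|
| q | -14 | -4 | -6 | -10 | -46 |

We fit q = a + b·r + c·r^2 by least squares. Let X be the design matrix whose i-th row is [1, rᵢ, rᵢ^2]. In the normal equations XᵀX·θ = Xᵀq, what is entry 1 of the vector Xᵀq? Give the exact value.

Entry 1 ↔ basis 1, so (Xᵀq)_{1} = Σᵢ qᵢ = (1)·(-14) + (1)·(-4) + (1)·(-6) + (1)·(-10) + (1)·(-46) = -80.

-80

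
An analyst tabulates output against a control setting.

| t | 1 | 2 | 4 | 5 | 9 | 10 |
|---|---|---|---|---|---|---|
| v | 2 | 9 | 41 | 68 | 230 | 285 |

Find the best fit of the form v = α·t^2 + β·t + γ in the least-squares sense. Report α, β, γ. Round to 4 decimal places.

The normal equations are: 17459·α + 1927·β + 227·γ = 49524;  1927·α + 227·β + 31·γ = 5444;  227·α + 31·β + 6·γ = 635.
Solving the 3×3 system (Gaussian elimination) gives α = 54638/18075, β = -1261/723, γ = 2893/6025.

α = 3.0228, β = -1.7441, γ = 0.4802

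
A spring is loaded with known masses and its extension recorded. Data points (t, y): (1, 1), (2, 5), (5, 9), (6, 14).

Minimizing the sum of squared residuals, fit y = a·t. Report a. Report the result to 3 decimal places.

From the data, Σt·t = 66.
Moment sums: Σt·y = 140.
a = 140/66 = 2.12121.

a = 2.121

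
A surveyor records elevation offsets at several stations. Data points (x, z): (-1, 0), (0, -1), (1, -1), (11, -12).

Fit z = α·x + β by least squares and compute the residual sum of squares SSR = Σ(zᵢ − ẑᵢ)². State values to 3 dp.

Compute the Gram sums: Σx·x = 123, Σx = 11, Σ1 = 4.
For Aᵀz: Σx·z = -133, Σz = -14.
So AᵀA·[α, β]ᵀ = Aᵀz: [[123, 11]; [11, 4]]·[α, β]ᵀ = [-133, -14]ᵀ.
det = 123·4 − 11² = 371.
α = ((-133)·4 − 11·(-14))/371 = -54/53; β = (123·(-14) − 11·(-133))/371 = -37/53.
Residuals: -17/53, -16/53, 38/53, -5/53; SSR = 38/53.

SSR = 0.717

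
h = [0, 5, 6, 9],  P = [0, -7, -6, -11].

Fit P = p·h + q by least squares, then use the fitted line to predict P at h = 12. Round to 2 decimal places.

P̂ = -14.33

The normal system MᵀM·[p, q]ᵀ = MᵀP is [[142, 20]; [20, 4]]·[p, q]ᵀ = [-170, -24]ᵀ.
Eliminating q: 4·(row 1) − 20·(row 2) gives 168·p = 4·(-170) − 20·(-24) = -200, so p = -25/21.
Then q = ((-24) − 20·(-25/21))/4 = -1/21.
At h = 12: P̂ = (-25/21)·(12) + (-1/21)·(1) = -43/3.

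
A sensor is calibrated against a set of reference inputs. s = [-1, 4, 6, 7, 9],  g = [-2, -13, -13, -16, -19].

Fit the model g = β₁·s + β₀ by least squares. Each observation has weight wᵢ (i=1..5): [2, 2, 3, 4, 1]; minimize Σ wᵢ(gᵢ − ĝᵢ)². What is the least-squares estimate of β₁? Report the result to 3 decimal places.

The normal equations are: 419·β₁ + 61·β₀ = -953;  61·β₁ + 12·β₀ = -152.
(Σwᵢ·s·s = 419, Σwᵢ·s = 61, Σwᵢ·1 = 12, Σwᵢ·s·g = -953, Σwᵢ·g = -152.)
Determinant 419·12 − 61² = 1307.
β₁ = ((-953)·12 − 61·(-152))/1307 = -2164/1307; β₀ = (419·(-152) − 61·(-953))/1307 = -5555/1307.

β₁ = -1.656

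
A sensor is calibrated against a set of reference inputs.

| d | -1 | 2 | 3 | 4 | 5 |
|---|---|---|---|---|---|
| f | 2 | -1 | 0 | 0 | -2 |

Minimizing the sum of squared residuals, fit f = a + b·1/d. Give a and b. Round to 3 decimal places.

a = -0.089, b = -1.964

Sums needed: Σ1 = 5, Σ1/d = 17/60, Σ1/d·1/d = 5269/3600.
For Xᵀf: Σf = -1, Σ1/d·f = -29/10.
So XᵀX·[a, b]ᵀ = Xᵀf: [[5, 17/60]; [17/60, 5269/3600]]·[a, b]ᵀ = [-1, -29/10]ᵀ.
Eliminating b: (5269/3600)·(row 1) − (17/60)·(row 2) gives (3257/450)·a = (5269/3600)·(-1) − (17/60)·(-29/10) = -2311/3600, so a = -2311/26056.
Then b = ((-29/10) − (17/60)·(-2311/26056))/(5269/3600) = -12795/6514.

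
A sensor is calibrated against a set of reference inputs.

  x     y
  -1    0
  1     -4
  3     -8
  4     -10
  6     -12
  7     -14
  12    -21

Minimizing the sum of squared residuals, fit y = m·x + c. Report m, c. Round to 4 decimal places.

m = -1.5911, c = -2.5833

Normal-equation sums: Σx·x = 256, Σx = 32, Σ1 = 7.
Moment sums: Σx·y = -490, Σy = -69.
Normal equations: [[256, 32]; [32, 7]]·[m, c]ᵀ = [-490, -69]ᵀ.
Determinant 256·7 − 32² = 768.
m = ((-490)·7 − 32·(-69))/768 = -611/384; c = (256·(-69) − 32·(-490))/768 = -31/12.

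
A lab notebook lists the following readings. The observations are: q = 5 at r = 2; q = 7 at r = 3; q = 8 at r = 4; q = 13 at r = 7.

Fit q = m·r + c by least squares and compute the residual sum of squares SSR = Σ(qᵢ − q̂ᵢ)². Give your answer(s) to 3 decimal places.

Setting ∂/∂m … = 0 gives: 78·m + 16·c = 154;  16·m + 4·c = 33.
(Σr·r = 78, Σr = 16, Σ1 = 4, Σr·q = 154, Σq = 33.)
Eliminating c: 4·(row 1) − 16·(row 2) gives 56·m = 4·154 − 16·33 = 88, so m = 11/7.
Then c = (33 − 16·(11/7))/4 = 55/28.
Residuals: -3/28, 9/28, -1/4, 1/28; SSR = 5/28.

SSR = 0.179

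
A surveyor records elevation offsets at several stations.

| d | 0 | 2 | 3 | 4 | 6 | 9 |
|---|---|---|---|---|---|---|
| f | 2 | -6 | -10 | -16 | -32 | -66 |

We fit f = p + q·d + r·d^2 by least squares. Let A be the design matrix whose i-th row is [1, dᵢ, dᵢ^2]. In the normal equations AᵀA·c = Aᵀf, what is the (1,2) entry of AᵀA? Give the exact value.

24

Row 1 ↔ basis 1, column 2 ↔ basis d, so (AᵀA)_{1,2} = Σᵢ d = (1)·(0) + (1)·(2) + (1)·(3) + (1)·(4) + (1)·(6) + (1)·(9) = 24.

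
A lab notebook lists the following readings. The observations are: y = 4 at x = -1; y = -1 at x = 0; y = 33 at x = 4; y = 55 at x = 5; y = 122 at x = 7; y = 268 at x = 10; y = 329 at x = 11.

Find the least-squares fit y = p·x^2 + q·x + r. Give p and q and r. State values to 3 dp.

p = 3.080, q = -3.805, r = -2.001

Normal-equation sums: Σx^2·x^2 = 27924, Σx^2·x = 2862, Σx^2 = 312, Σx·x = 312, Σx = 36, Σ1 = 7.
Moment sums: Σx^2·y = 74494, Σx·y = 7556, Σy = 810.
Solving the 3×3 system (Gaussian elimination) gives p = 354170/114987, q = -437537/114987, r = -76678/38329.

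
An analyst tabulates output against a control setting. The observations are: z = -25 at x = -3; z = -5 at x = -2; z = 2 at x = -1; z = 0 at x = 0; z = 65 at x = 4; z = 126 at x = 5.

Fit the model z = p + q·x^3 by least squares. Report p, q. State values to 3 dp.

Normal-equation sums: Σ1 = 6, Σx^3 = 153, Σx^3·x^3 = 20515.
And Σz = 163, Σx^3·z = 20623.
So MᵀM·[p, q]ᵀ = Mᵀz: [[6, 153]; [153, 20515]]·[p, q]ᵀ = [163, 20623]ᵀ.
det = 6·20515 − 153² = 99681.
p = (163·20515 − 153·20623)/99681 = 188626/99681; q = (6·20623 − 153·163)/99681 = 32933/33227.

p = 1.892, q = 0.991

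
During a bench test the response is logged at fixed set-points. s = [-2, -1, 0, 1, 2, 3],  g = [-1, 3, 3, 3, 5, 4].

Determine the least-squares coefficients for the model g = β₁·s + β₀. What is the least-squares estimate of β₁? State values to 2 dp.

β₁ = 0.89

Setting ∂/∂β₁ … = 0 gives: 19·β₁ + 3·β₀ = 24;  3·β₁ + 6·β₀ = 17.
det = 19·6 − 3² = 105.
β₁ = (24·6 − 3·17)/105 = 31/35; β₀ = (19·17 − 3·24)/105 = 251/105.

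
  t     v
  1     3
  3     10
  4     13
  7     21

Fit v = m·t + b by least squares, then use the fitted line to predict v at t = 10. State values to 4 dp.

Entries of AᵀA: Σt·t = 75, Σt = 15, Σ1 = 4.
And Σt·v = 232, Σv = 47.
Normal equations: [[75, 15]; [15, 4]]·[m, b]ᵀ = [232, 47]ᵀ.
Δ = 75·4 − 15² = 75.
m = (232·4 − 15·47)/75 = 223/75; b = (75·47 − 15·232)/75 = 3/5.
At t = 10: v̂ = (223/75)·(10) + (3/5)·(1) = 91/3.

v̂ = 30.3333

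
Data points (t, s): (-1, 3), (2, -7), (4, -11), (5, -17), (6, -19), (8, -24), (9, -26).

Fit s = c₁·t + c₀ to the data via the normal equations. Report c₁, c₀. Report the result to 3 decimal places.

c₁ = -2.938, c₀ = -0.578

Sums needed: Σt·t = 227, Σt = 33, Σ1 = 7.
For Aᵀs: Σt·s = -686, Σs = -101.
Normal equations: [[227, 33]; [33, 7]]·[c₁, c₀]ᵀ = [-686, -101]ᵀ.
Eliminating c₀: 7·(row 1) − 33·(row 2) gives 500·c₁ = 7·(-686) − 33·(-101) = -1469, so c₁ = -1469/500.
Then c₀ = ((-101) − 33·(-1469/500))/7 = -289/500.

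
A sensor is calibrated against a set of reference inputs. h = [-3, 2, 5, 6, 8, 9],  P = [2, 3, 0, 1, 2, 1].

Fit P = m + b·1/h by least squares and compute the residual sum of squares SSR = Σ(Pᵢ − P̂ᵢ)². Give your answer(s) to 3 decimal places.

SSR = 5.380

Compute the Gram sums: Σ1 = 6, Σ1/h = 277/360, Σ1/h·1/h = 59209/129600.
For XᵀP: ΣP = 9, Σ1/h·P = 49/36.
Normal equations: [[6, 277/360]; [277/360, 59209/129600]]·[m, b]ᵀ = [9, 49/36]ᵀ.
Eliminating b: (59209/129600)·(row 1) − (277/360)·(row 2) gives (11141/5184)·m = (59209/129600)·9 − (277/360)·(49/36) = 397151/129600, so m = 397151/278525.
Then b = ((49/36) − (277/360)·(397151/278525))/(59209/129600) = 32184/55705.
Residuals: 213539/278525, 357964/278525, -85867/55705, -145446/278525, 139784/278525, -136506/278525; SSR = 1498586/278525.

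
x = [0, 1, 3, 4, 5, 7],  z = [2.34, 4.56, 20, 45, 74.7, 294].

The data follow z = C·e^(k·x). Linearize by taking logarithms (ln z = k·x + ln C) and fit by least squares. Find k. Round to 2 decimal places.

k = 0.70

Let Y = ln z. Fitting Y = k·x + ln C by least squares:
AᵀA = [[100.0000, 20.0000]; [20.0000, 6]], rhs = [87.0836, 19.1669]ᵀ  (here Σx = 20.0000, Σ(x)² = 100.0000, Σln z = 19.1669, Σx·ln z = 87.0836).
Solving (det = 200.0000): k = 0.69582, ln C = 0.87510.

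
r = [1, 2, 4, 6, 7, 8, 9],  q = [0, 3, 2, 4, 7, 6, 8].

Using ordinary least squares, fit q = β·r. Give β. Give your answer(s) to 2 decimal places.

With design matrix A, AᵀA = [[251]] and Aᵀq = [207]ᵀ.
Hence β = 207 / 251 ≈ 0.824701.

β = 0.82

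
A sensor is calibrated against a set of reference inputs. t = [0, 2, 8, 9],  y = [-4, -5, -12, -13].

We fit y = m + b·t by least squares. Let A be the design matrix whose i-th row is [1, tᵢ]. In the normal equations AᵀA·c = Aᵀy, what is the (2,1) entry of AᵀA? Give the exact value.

19

Row 2 ↔ basis t, column 1 ↔ basis 1, so (AᵀA)_{2,1} = Σᵢ t = (0)·(1) + (2)·(1) + (8)·(1) + (9)·(1) = 19.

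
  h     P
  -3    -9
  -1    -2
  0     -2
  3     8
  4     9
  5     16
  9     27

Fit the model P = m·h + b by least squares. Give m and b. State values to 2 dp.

AᵀA·[m, b]ᵀ = AᵀP reads: 141·m + 17·b = 412;  17·m + 7·b = 47.
(Σh·h = 141, Σh = 17, Σ1 = 7, Σh·P = 412, ΣP = 47.)
Eliminating b: 7·(row 1) − 17·(row 2) gives 698·m = 7·412 − 17·47 = 2085, so m = 2085/698.
Then b = (47 − 17·(2085/698))/7 = -377/698.

m = 2.99, b = -0.54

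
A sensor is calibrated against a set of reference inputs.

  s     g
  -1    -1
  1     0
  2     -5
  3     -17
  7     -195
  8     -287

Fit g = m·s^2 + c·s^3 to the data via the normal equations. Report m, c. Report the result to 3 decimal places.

m = -0.362, c = -0.516

Entries of AᵀA: Σs^2·s^2 = 6596, Σs^2·s^3 = 49850, Σs^3·s^3 = 380588.
And Σs^2·g = -28097, Σs^3·g = -214327.
Δ = 6596·380588 − 49850² = 25335948.
m = ((-28097)·380588 − 49850·(-214327))/25335948 = -4590043/12667974; c = (6596·(-214327) − 49850·(-28097))/25335948 = -6532721/12667974.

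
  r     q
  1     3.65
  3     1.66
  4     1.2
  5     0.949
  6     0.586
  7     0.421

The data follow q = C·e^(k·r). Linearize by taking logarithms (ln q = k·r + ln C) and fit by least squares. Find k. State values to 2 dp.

k = -0.36

Let Y = ln q. Fitting Y = k·r + ln C by least squares:
Over the data: Σr = 26.0000, Σ(r)² = 136.0000, Σln q = 0.5320, Σr·ln q = -5.9797.
Normal system: [[136.0000, 26.0000]; [26.0000, 6]]·[k, ln C]ᵀ = [-5.9797, 0.5320]ᵀ.
Δ = 136.0000·6 − (26.0000)² = 140.0000; k = (-5.9797·6 − 26.0000·0.5320)/140.0000 = -0.35507, ln C = (136.0000·0.5320 − 26.0000·-5.9797)/140.0000 = 1.62729.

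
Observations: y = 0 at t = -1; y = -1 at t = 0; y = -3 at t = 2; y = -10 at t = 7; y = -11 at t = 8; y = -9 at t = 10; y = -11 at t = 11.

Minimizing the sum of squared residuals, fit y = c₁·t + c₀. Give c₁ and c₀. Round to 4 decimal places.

AᵀA·[c₁, c₀]ᵀ = Aᵀy reads: 339·c₁ + 37·c₀ = -375;  37·c₁ + 7·c₀ = -45.
Determinant 339·7 − 37² = 1004.
c₁ = ((-375)·7 − 37·(-45))/1004 = -240/251; c₀ = (339·(-45) − 37·(-375))/1004 = -345/251.

c₁ = -0.9562, c₀ = -1.3745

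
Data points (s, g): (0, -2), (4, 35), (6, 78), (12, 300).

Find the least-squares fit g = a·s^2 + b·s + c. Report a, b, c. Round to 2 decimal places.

a = 1.98, b = 1.43, c = -2.07

The normal system MᵀM·[a, b, c]ᵀ = Mᵀg is [[22288, 2008, 196]; [2008, 196, 22]; [196, 22, 4]]·[a, b, c]ᵀ = [46568, 4208, 411]ᵀ.
Solving the 3×3 system (Gaussian elimination) gives a = 95/48, b = 57/40, c = -31/15.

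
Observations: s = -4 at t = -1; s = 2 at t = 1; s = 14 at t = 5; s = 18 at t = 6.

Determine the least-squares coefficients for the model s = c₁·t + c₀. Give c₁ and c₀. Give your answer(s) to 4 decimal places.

c₁ = 3.0992, c₀ = -1.0229

Setting ∂/∂c₁ … = 0 gives: 63·c₁ + 11·c₀ = 184;  11·c₁ + 4·c₀ = 30.
Determinant 63·4 − 11² = 131.
c₁ = (184·4 − 11·30)/131 = 406/131; c₀ = (63·30 − 11·184)/131 = -134/131.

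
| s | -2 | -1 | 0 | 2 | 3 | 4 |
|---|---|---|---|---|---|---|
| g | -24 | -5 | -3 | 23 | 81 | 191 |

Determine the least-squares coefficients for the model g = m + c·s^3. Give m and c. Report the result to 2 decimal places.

Normal-equation sums: Σ1 = 6, Σs^3 = 90, Σs^3·s^3 = 4954.
Right-hand side: Σg = 263, Σs^3·g = 14792.
AᵀA·[m, c]ᵀ = Aᵀg becomes [[6, 90]; [90, 4954]]·[m, c]ᵀ = [263, 14792]ᵀ.
det = 6·4954 − 90² = 21624.
m = (263·4954 − 90·14792)/21624 = -14189/10812; c = (6·14792 − 90·263)/21624 = 10847/3604.

m = -1.31, c = 3.01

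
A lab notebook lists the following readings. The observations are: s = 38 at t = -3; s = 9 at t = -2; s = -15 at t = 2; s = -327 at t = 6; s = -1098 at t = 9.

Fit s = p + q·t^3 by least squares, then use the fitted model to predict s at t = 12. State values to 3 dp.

ŝ = -2598.675

The normal system AᵀA·[p, q]ᵀ = Aᵀs is [[5, 918]; [918, 578954]]·[p, q]ᵀ = [-1393, -872292]ᵀ.
Eliminating q: 578954·(row 1) − 918·(row 2) gives 2052046·p = 578954·(-1393) − 918·(-872292) = -5718866, so p = -2859433/1026023.
Then q = ((-872292) − 918·(-2859433/1026023))/578954 = -1541343/1026023.
At t = 12: ŝ = (-2859433/1026023)·(1) + (-1541343/1026023)·(1728) = -2666300137/1026023.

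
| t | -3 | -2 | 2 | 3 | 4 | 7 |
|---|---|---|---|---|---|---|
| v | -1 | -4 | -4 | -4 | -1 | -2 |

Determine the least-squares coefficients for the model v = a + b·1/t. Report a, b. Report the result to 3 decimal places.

The normal equations are: 6·a + (11/28)·b = -16;  (11/28)·a + (5681/7056)·b = -43/28.
Determinant 6·(5681/7056) − (11/28)² = 10999/2352.
a = ((-16)·(5681/7056) − (11/28)·(-43/28))/(10999/2352) = -86639/32997; b = (6·(-43/28) − (11/28)·(-16))/(10999/2352) = -6888/10999.

a = -2.626, b = -0.626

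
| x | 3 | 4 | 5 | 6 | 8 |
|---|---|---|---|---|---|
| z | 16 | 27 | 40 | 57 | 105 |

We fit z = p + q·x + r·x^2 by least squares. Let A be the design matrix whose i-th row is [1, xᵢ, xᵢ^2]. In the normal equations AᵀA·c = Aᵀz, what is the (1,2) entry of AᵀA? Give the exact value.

Row 1 ↔ basis 1, column 2 ↔ basis x, so (AᵀA)_{1,2} = Σᵢ x = (1)·(3) + (1)·(4) + (1)·(5) + (1)·(6) + (1)·(8) = 26.

26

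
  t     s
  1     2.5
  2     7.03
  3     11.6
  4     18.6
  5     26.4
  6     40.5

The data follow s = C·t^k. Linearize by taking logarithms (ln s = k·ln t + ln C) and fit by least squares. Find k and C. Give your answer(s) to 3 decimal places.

k = 1.509, C = 2.414

Taking logs, ln s = k·ln t + ln C, so regress ln s on ln t.
XᵀX = [[9.4099, 6.5793]; [6.5793, 6]], rhs = [19.9970, 15.2153]ᵀ  (here Σln t = 6.5793, Σ(ln t)² = 9.4099, Σln s = 15.2153, Σln t·ln s = 19.9970).
Slope k = (n·Σln t·ln s − Σln t·Σln s)/(n·Σ(ln t)² − (Σln t)²) = (6·19.9970 − 6.5793·15.2153)/13.1729 = 1.50888; ln C = (Σln s − k·Σln t)/n = 0.88133, so C = exp(0.88133) = 2.41411.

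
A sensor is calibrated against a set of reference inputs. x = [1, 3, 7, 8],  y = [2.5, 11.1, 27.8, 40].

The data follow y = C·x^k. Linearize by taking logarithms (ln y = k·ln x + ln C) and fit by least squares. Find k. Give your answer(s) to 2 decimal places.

Taking logs, ln y = k·ln x + ln C, so regress ln y on ln x.
XᵀX = [[9.3176, 5.1240]; [5.1240, 4]], rhs = [16.7853, 10.3372]ᵀ  (here Σln x = 5.1240, Σ(ln x)² = 9.3176, Σln y = 10.3372, Σln x·ln y = 16.7853).
Slope k = (n·Σln x·ln y − Σln x·Σln y)/(n·Σ(ln x)² − (Σln x)²) = (4·16.7853 − 5.1240·10.3372)/11.0154 = 1.28676; ln C = (Σln y − k·Σln x)/n = 0.93596.

k = 1.29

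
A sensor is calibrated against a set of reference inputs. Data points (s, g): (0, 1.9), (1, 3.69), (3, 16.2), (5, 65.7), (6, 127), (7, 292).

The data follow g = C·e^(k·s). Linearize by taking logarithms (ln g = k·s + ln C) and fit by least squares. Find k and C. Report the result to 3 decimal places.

k = 0.715, C = 1.857

With ln gᵢ as the transformed response and sᵢ as the regressor:
Σs = 22.0000, Σ(s)² = 120.0000, Σln g = 19.4385, Σs·ln g = 99.3886.
Normal system: [[120.0000, 22.0000]; [22.0000, 6]]·[k, ln C]ᵀ = [99.3886, 19.4385]ᵀ.
Δ = 120.0000·6 − (22.0000)² = 236.0000; k = (99.3886·6 − 22.0000·19.4385)/236.0000 = 0.71476, ln C = (120.0000·19.4385 − 22.0000·99.3886)/236.0000 = 0.61896, so C = exp(0.61896) = 1.85700.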